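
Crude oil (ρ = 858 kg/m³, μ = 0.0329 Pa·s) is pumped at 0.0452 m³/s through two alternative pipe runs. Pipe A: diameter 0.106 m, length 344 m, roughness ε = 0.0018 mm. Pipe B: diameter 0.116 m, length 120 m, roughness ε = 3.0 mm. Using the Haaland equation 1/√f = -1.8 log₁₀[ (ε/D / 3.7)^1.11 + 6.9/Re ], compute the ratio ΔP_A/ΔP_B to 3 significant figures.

Pipe A: V = Q/A = 0.0452/0.008825 = 5.122 m/s; Re = 1.416e+04; ε/D = 1.7e-05; Haaland → f = 0.02815; ΔP_A = f(L/D)(ρV²/2) = 1.028e+06 Pa.
Pipe B: V = Q/A = 0.0452/0.01057 = 4.277 m/s; Re = 1.294e+04; ε/D = 0.0259; Haaland → f = 0.05642; ΔP_B = f(L/D)(ρV²/2) = 4.58e+05 Pa.
ΔP_A/ΔP_B = 1.028e+06/4.58e+05 = 2.24.

ΔP_A/ΔP_B ≈ 2.24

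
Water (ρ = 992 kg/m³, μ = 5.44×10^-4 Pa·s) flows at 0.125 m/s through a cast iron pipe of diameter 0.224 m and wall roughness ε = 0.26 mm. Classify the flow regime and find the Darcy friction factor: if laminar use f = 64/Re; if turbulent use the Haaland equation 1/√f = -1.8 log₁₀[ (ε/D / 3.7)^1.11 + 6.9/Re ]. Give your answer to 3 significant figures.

f ≈ 0.0241

Re = ρVD/μ = 992·0.125·0.224/0.000544 = 5.106e+04.
Re > 4000 → turbulent. ε/D = 0.00026/0.224 = 0.00116; Haaland: 1/√f = -1.8 log₁₀[0.000129 + 0.000135] = 6.44, so f = 0.02411.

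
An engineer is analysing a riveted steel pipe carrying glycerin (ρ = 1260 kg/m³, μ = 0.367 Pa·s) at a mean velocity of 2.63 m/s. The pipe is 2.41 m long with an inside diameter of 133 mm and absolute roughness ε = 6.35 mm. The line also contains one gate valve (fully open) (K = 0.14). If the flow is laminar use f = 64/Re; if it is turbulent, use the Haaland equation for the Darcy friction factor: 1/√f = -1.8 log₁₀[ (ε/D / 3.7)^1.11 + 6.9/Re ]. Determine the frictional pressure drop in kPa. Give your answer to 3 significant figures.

ΔP ≈ 4.82 kPa

Reynolds number Re = ρVD/μ = 1260 · 2.63 · 0.133 / 0.367 = 1201.
Re < 2300 → laminar flow, so f = 64/Re = 64/1201 = 0.05329 (the turbulent correlation is not needed).
Total minor-loss coefficient ΣK = 1·0.14 = 0.14.
ΔP = [f·L/D + ΣK]·(ρV²/2) = [0.05329·2.41/0.133 + 0.14]·(1260·2.63²/2) = [0.9657 + 0.14]·4358 = 4818 Pa.
ΔP = 4818 Pa = 4.82 kPa.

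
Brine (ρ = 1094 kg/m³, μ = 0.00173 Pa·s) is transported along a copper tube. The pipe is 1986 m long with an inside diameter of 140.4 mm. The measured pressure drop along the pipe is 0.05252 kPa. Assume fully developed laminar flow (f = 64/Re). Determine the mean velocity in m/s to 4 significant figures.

V ≈ 0.009416 m/s

For laminar flow, f = 64/Re with Re = ρVD/μ, so Darcy-Weisbach reduces to ΔP = 32μLV/D². Solving for V: V = ΔP·D²/(32μL) = 52.52·(0.1404)²/(32·0.00173·1986) = 0.009416 m/s.
Check: Re = ρVD/μ = 1094·0.009416·0.1404/0.00173 = 836 < 2300, so the laminar assumption holds.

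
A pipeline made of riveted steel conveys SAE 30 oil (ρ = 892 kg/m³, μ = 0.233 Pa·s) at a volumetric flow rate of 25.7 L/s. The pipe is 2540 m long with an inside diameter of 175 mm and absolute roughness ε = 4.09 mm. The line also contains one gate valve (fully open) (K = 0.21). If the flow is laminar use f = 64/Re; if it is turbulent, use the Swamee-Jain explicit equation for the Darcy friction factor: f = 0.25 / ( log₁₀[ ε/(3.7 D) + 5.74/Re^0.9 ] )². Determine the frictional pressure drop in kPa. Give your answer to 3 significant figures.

Q = 25.7 L/s = 25.7/1000 = 0.0257 m³/s.
Cross-sectional area A = πD²/4 = π(0.175)²/4 = 0.02405 m²; mean velocity V = Q/A = 0.0257/0.02405 = 1.068 m/s.
Reynolds number Re = ρVD/μ = 892 · 1.068 · 0.175 / 0.233 = 715.8.
Re < 2300 → laminar flow, so f = 64/Re = 64/715.8 = 0.08941 (the turbulent correlation is not needed).
Total minor-loss coefficient ΣK = 1·0.21 = 0.21.
ΔP = [f·L/D + ΣK]·(ρV²/2) = [0.08941·2540/0.175 + 0.21]·(892·1.068²/2) = [1298 + 0.21]·509.2 = 6.608e+05 Pa.
ΔP = 6.608e+05 Pa = 661 kPa.

ΔP ≈ 661 kPa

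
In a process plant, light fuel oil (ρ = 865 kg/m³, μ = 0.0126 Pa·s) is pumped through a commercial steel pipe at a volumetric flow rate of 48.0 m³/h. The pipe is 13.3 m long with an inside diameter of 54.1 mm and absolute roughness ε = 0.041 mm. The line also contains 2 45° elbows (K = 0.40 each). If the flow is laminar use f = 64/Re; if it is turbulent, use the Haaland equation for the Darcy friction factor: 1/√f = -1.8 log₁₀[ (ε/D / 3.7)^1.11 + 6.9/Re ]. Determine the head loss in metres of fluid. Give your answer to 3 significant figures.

Q = 48.0 m³/h = 48.0/3600 = 0.01333 m³/s.
Cross-sectional area A = πD²/4 = π(0.0541)²/4 = 0.002299 m²; mean velocity V = Q/A = 0.01333/0.002299 = 5.8 m/s.
Reynolds number Re = ρVD/μ = 865 · 5.8 · 0.0541 / 0.0126 = 2.154e+04.
Re > 4000 → turbulent. Relative roughness ε/D = 4.1e-05/0.0541 = 0.000758. Haaland: 1/√f = -1.8 log₁₀[(0.000758/3.7)^1.11 + 6.9/2.154e+04] = -1.8 log₁₀[8.05e-05 + 0.00032] = 6.115, so f = 0.02674.
Total minor-loss coefficient ΣK = 2·0.4 = 0.8.
ΔP = [f·L/D + ΣK]·(ρV²/2) = [0.02674·13.3/0.0541 + 0.8]·(865·5.8²/2) = [6.575 + 0.8]·1.455e+04 = 1.073e+05 Pa.
Head loss h_f = ΔP/(ρg) = 1.073e+05/(865·9.81) = 12.6 m.

h_f ≈ 12.6 m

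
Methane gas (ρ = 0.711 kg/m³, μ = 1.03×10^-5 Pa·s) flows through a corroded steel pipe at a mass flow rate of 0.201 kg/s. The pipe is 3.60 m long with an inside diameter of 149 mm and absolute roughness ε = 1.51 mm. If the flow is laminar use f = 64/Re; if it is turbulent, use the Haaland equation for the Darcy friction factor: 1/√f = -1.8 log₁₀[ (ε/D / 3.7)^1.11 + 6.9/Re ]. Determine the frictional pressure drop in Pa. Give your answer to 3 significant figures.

ΔP ≈ 86.9 Pa

A = πD²/4 = π(0.149)²/4 = 0.01744 m²; mean velocity V = ṁ/(ρA) = 0.201/(0.711 · 0.01744) = 16.21 m/s.
Reynolds number Re = ρVD/μ = 0.711 · 16.21 · 0.149 / 1.03e-05 = 1.668e+05.
Re > 4000 → turbulent. Relative roughness ε/D = 0.00151/0.149 = 0.0101. Haaland: 1/√f = -1.8 log₁₀[(0.0101/3.7)^1.11 + 6.9/1.668e+05] = -1.8 log₁₀[0.00143 + 4.14e-05] = 5.097, so f = 0.03849.
Darcy-Weisbach: ΔP = f(L/D)(ρV²/2) = 0.03849·(3.6/0.149)·(0.711·16.21²/2) = 0.03849·24.16·93.45 = 86.89 Pa.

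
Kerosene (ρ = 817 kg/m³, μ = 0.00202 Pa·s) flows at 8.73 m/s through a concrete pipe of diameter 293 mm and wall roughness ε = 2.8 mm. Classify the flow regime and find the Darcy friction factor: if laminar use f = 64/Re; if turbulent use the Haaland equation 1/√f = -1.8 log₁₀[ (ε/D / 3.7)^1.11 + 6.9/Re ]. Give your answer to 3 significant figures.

Re = ρVD/μ = 817·8.73·0.293/0.00202 = 1.035e+06.
Re > 4000 → turbulent. ε/D = 0.0028/0.293 = 0.00956; Haaland: 1/√f = -1.8 log₁₀[0.00134 + 6.67e-06] = 5.167, so f = 0.03746.

f ≈ 0.0375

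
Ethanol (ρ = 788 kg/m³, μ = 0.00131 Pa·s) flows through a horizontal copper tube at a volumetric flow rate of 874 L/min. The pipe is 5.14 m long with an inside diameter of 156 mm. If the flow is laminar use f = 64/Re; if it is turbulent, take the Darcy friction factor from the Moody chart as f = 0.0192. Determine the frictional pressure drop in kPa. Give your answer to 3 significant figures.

Q = 874 L/min = 874/60000 = 0.01457 m³/s.
Cross-sectional area A = πD²/4 = π(0.156)²/4 = 0.01911 m²; mean velocity V = Q/A = 0.01457/0.01911 = 0.7621 m/s.
Reynolds number Re = ρVD/μ = 788 · 0.7621 · 0.156 / 0.00131 = 7.152e+04.
Re > 4000 → turbulent; use the Moody-chart value f = 0.0192.
Darcy-Weisbach: ΔP = f(L/D)(ρV²/2) = 0.0192·(5.14/0.156)·(788·0.7621²/2) = 0.0192·32.95·228.8 = 144.8 Pa.
ΔP = 144.8 Pa = 0.145 kPa.

ΔP ≈ 0.145 kPa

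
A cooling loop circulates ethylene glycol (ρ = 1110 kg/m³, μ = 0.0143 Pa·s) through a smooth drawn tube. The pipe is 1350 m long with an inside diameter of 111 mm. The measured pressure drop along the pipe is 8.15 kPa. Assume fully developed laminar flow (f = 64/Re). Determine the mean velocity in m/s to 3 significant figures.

V ≈ 0.163 m/s

For laminar flow, f = 64/Re with Re = ρVD/μ, so Darcy-Weisbach reduces to ΔP = 32μLV/D². Solving for V: V = ΔP·D²/(32μL) = 8150·(0.111)²/(32·0.0143·1350) = 0.1625 m/s.
Check: Re = ρVD/μ = 1110·0.1625·0.111/0.0143 = 1401 < 2300, so the laminar assumption holds.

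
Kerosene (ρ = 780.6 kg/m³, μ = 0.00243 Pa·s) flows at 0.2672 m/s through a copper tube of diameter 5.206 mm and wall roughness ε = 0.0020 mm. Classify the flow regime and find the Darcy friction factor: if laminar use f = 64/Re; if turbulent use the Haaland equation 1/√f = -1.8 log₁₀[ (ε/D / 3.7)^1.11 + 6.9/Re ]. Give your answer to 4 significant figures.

Re = ρVD/μ = 780.6·0.2672·0.005206/0.00243 = 446.9.
Re < 2300 → laminar, so f = 64/Re = 0.1432 (roughness is irrelevant in laminar flow).

f ≈ 0.1432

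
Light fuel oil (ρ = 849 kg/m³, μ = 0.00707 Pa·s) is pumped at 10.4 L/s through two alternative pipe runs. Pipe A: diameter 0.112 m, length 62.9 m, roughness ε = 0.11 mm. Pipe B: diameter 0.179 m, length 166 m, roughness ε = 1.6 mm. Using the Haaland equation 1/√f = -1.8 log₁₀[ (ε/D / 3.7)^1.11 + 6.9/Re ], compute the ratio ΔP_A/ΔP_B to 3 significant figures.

Pipe A: V = Q/A = 0.0104/0.009852 = 1.056 m/s; Re = 1.42e+04; ε/D = 0.000982; Haaland → f = 0.02964; ΔP_A = f(L/D)(ρV²/2) = 7875 Pa.
Pipe B: V = Q/A = 0.0104/0.02516 = 0.4133 m/s; Re = 8883; ε/D = 0.00894; Haaland → f = 0.04252; ΔP_B = f(L/D)(ρV²/2) = 2859 Pa.
ΔP_A/ΔP_B = 7875/2859 = 2.75.

ΔP_A/ΔP_B ≈ 2.75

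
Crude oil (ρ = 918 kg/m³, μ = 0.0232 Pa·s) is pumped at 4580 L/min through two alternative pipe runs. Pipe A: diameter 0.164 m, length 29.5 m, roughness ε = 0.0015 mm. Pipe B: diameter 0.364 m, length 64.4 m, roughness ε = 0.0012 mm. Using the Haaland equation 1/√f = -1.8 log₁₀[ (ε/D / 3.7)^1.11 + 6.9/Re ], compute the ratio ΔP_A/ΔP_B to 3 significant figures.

ΔP_A/ΔP_B ≈ 20.1

Pipe A: V = Q/A = 0.07633/0.02112 = 3.614 m/s; Re = 2.345e+04; ε/D = 9.15e-06; Haaland → f = 0.02476; ΔP_A = f(L/D)(ρV²/2) = 2.67e+04 Pa.
Pipe B: V = Q/A = 0.07633/0.1041 = 0.7335 m/s; Re = 1.057e+04; ε/D = 3.3e-06; Haaland → f = 0.03043; ΔP_B = f(L/D)(ρV²/2) = 1330 Pa.
ΔP_A/ΔP_B = 2.67e+04/1330 = 20.1.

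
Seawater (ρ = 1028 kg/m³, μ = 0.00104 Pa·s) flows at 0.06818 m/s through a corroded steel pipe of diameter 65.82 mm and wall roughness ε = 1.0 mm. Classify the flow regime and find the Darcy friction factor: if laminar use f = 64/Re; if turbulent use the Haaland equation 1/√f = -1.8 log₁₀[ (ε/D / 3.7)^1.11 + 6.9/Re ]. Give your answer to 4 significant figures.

Re = ρVD/μ = 1028·0.06818·0.06582/0.00104 = 4436.
Re > 4000 → turbulent. ε/D = 0.001/0.06582 = 0.0152; Haaland: 1/√f = -1.8 log₁₀[0.00224 + 0.00156] = 4.357, so f = 0.05269.

f ≈ 0.05269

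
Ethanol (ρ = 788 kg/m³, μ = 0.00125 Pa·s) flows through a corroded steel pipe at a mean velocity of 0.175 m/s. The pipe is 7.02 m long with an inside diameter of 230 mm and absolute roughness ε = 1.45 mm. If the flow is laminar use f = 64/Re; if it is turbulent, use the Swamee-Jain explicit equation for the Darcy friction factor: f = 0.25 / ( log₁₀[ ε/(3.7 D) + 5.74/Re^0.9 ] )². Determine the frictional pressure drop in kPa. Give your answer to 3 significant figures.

ΔP ≈ 0.0133 kPa

Reynolds number Re = ρVD/μ = 788 · 0.175 · 0.23 / 0.00125 = 2.537e+04.
Re > 4000 → turbulent. Relative roughness ε/D = 0.00145/0.23 = 0.0063. Swamee-Jain: f = 0.25/(log₁₀[0.0063/3.7 + 5.74/2.537e+04^0.9])² = 0.25/(log₁₀[0.0017 + 0.000624])² = 0.25/(-2.633)² = 0.03606.
Darcy-Weisbach: ΔP = f(L/D)(ρV²/2) = 0.03606·(7.02/0.23)·(788·0.175²/2) = 0.03606·30.52·12.07 = 13.28 Pa.
ΔP = 13.28 Pa = 0.0133 kPa.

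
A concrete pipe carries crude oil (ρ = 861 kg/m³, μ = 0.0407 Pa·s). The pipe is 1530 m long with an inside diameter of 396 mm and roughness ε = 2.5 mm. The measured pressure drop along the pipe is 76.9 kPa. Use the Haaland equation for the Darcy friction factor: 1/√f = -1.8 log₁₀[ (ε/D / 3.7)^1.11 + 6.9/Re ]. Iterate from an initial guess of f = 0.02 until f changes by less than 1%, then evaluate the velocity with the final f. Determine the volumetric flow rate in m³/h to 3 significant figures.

Q ≈ 479 m³/h

Rearranging Darcy-Weisbach: V = √(2·ΔP·D/(f·L·ρ)). With ε/D = 0.0025/0.396 = 0.00631, iterate starting from f = 0.02:
  f = 0.02 → V = √(2·7.69e+04·0.396/(0.02·1530·861)) = 1.52 m/s; Re = ρVD/μ = 1.274e+04; f → 0.0378
  f = 0.0378 → V = 1.106 m/s; Re = 9265; f → 0.03942
  f = 0.03942 → V = 1.083 m/s; Re = 9073; f → 0.03954
Converged (Δf/f < 1%). With the final f = 0.03954: V = √(2·7.69e+04·0.396/(0.03954·1530·861)) = 1.081 m/s.
Q = V·A = 1.081·(π/4·0.396²) = 0.1332 m³/s = 479 m³/h.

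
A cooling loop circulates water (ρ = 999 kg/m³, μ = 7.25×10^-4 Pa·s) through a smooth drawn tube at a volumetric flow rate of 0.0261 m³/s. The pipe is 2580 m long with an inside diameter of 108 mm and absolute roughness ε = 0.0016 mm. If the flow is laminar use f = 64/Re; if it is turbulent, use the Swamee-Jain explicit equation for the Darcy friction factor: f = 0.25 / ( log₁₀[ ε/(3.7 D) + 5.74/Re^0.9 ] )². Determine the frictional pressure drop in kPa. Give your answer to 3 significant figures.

Cross-sectional area A = πD²/4 = π(0.108)²/4 = 0.009161 m²; mean velocity V = Q/A = 0.0261/0.009161 = 2.849 m/s.
Reynolds number Re = ρVD/μ = 999 · 2.849 · 0.108 / 0.000725 = 4.24e+05.
Re > 4000 → turbulent. Relative roughness ε/D = 1.6e-06/0.108 = 1.48e-05. Swamee-Jain: f = 0.25/(log₁₀[1.48e-05/3.7 + 5.74/4.24e+05^0.9])² = 0.25/(log₁₀[4e-06 + 4.95e-05])² = 0.25/(-4.272)² = 0.0137.
Darcy-Weisbach: ΔP = f(L/D)(ρV²/2) = 0.0137·(2580/0.108)·(999·2.849²/2) = 0.0137·2.389e+04·4055 = 1.327e+06 Pa.
ΔP = 1.327e+06 Pa = 1330 kPa.

ΔP ≈ 1330 kPa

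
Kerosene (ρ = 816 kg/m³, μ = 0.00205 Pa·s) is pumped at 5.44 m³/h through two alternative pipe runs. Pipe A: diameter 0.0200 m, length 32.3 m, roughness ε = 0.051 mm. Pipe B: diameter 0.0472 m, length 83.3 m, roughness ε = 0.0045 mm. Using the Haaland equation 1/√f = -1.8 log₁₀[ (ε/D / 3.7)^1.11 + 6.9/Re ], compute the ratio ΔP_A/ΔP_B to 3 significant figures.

ΔP_A/ΔP_B ≈ 29.3

Pipe A: V = Q/A = 0.001511/0.0003142 = 4.81 m/s; Re = 3.829e+04; ε/D = 0.00255; Haaland → f = 0.02817; ΔP_A = f(L/D)(ρV²/2) = 4.294e+05 Pa.
Pipe B: V = Q/A = 0.001511/0.00175 = 0.8636 m/s; Re = 1.623e+04; ε/D = 9.53e-05; Haaland → f = 0.02729; ΔP_B = f(L/D)(ρV²/2) = 1.465e+04 Pa.
ΔP_A/ΔP_B = 4.294e+05/1.465e+04 = 29.3.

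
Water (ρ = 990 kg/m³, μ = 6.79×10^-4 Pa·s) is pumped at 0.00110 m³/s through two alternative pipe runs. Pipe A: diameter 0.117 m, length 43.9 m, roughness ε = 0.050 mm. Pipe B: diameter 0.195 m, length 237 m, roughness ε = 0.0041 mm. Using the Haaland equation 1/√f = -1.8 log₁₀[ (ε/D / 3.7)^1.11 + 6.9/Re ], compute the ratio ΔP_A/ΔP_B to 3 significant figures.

Pipe A: V = Q/A = 0.0011/0.01075 = 0.1023 m/s; Re = 1.745e+04; ε/D = 0.000427; Haaland → f = 0.02736; ΔP_A = f(L/D)(ρV²/2) = 53.2 Pa.
Pipe B: V = Q/A = 0.0011/0.02986 = 0.03683 m/s; Re = 1.047e+04; ε/D = 2.1e-05; Haaland → f = 0.03052; ΔP_B = f(L/D)(ρV²/2) = 24.91 Pa.
ΔP_A/ΔP_B = 53.2/24.91 = 2.14.

ΔP_A/ΔP_B ≈ 2.14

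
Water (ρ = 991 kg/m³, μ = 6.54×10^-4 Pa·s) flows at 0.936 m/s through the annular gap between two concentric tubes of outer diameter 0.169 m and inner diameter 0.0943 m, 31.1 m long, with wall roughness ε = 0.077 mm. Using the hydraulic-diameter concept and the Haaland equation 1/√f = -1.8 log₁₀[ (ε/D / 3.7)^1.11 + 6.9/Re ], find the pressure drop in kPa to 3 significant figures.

Hydraulic diameter D_h = 4A/P = D_o - D_i = 0.169 - 0.0943 = 0.0747 m.
Re = ρVD_h/μ = 991·0.936·0.0747/0.000654 = 1.059e+05.
ε/D_h = 7.7e-05/0.0747 = 0.00103; Haaland gives 1/√f = -1.8 log₁₀[0.000113+6.51e-05] = 6.748, so f = 0.02196.
ΔP = f(L/D_h)(ρV²/2) = 0.02196·31.1/0.0747·434.1 = 3969 Pa.
ΔP = 3.97 kPa.

ΔP ≈ 3.97 kPa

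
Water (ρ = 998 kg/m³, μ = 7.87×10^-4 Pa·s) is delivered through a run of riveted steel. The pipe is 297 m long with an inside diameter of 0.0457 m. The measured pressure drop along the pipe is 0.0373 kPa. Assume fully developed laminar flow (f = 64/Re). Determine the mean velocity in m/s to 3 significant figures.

For laminar flow, f = 64/Re with Re = ρVD/μ, so Darcy-Weisbach reduces to ΔP = 32μLV/D². Solving for V: V = ΔP·D²/(32μL) = 37.3·(0.0457)²/(32·0.000787·297) = 0.01042 m/s.
Check: Re = ρVD/μ = 998·0.01042·0.0457/0.000787 = 603.6 < 2300, so the laminar assumption holds.

V ≈ 0.0104 m/s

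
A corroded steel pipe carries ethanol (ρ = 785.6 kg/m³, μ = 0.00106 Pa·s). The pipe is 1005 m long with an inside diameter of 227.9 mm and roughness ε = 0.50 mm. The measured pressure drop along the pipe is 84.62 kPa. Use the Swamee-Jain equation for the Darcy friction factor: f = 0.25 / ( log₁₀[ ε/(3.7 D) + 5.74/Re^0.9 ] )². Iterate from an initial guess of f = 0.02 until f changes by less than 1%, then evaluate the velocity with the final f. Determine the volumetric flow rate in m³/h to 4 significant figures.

Rearranging Darcy-Weisbach: V = √(2·ΔP·D/(f·L·ρ)). With ε/D = 0.0005/0.2279 = 0.00219, iterate starting from f = 0.02:
  f = 0.02 → V = √(2·8.462e+04·0.2279/(0.02·1005·785.6)) = 1.563 m/s; Re = ρVD/μ = 2.64e+05; f → 0.0248
  f = 0.0248 → V = 1.403 m/s; Re = 2.37e+05; f → 0.02488
Converged (Δf/f < 1%). With the final f = 0.02488: V = √(2·8.462e+04·0.2279/(0.02488·1005·785.6)) = 1.401 m/s.
Q = V·A = 1.401·(π/4·0.2279²) = 0.05716 m³/s = 205.8 m³/h.

Q ≈ 205.8 m³/h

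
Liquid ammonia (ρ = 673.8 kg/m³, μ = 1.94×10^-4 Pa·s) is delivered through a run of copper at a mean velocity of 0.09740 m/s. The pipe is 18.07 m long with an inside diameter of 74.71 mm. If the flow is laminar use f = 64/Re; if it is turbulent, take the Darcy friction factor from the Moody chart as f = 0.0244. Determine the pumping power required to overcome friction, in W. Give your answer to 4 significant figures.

P ≈ 0.008054 W

Reynolds number Re = ρVD/μ = 673.8 · 0.0974 · 0.07471 / 0.000194 = 2.527e+04.
Re > 4000 → turbulent; use the Moody-chart value f = 0.0244.
Darcy-Weisbach: ΔP = f(L/D)(ρV²/2) = 0.0244·(18.07/0.07471)·(673.8·0.0974²/2) = 0.0244·241.9·3.196 = 18.86 Pa.
Q = V·A = 0.0974·0.004384 = 0.000427 m³/s.
Pumping power P = QΔP = 0.000427·18.86 = 0.0080537 W = 0.008054 W.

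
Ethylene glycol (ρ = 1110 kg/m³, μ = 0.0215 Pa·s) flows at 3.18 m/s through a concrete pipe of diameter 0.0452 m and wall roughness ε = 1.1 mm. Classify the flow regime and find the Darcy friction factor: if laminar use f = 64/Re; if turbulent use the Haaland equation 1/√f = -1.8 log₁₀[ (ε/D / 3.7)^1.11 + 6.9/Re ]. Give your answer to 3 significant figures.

Re = ρVD/μ = 1110·3.18·0.0452/0.0215 = 7421.
Re > 4000 → turbulent. ε/D = 0.0011/0.0452 = 0.0243; Haaland: 1/√f = -1.8 log₁₀[0.00378 + 0.00093] = 4.188, so f = 0.05702.

f ≈ 0.0570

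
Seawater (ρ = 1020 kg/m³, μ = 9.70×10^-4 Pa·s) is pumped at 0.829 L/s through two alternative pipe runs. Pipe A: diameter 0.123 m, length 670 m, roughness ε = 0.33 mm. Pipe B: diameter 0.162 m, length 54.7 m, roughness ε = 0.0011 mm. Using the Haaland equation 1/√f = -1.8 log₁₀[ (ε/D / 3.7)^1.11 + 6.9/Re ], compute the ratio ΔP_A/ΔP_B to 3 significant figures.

ΔP_A/ΔP_B ≈ 49.7

Pipe A: V = Q/A = 0.000829/0.01188 = 0.06977 m/s; Re = 9024; ε/D = 0.00268; Haaland → f = 0.03518; ΔP_A = f(L/D)(ρV²/2) = 475.8 Pa.
Pipe B: V = Q/A = 0.000829/0.02061 = 0.04022 m/s; Re = 6851; ε/D = 6.79e-06; Haaland → f = 0.03437; ΔP_B = f(L/D)(ρV²/2) = 9.573 Pa.
ΔP_A/ΔP_B = 475.8/9.573 = 49.7.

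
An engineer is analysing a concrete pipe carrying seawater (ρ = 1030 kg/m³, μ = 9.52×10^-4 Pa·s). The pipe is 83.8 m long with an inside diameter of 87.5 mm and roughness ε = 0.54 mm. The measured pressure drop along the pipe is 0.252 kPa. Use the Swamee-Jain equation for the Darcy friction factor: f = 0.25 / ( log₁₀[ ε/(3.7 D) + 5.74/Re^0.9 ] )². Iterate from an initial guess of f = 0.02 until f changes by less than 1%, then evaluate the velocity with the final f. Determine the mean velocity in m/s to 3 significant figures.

Rearranging Darcy-Weisbach: V = √(2·ΔP·D/(f·L·ρ)). With ε/D = 0.00054/0.0875 = 0.00617, iterate starting from f = 0.02:
  f = 0.02 → V = √(2·252·0.0875/(0.02·83.8·1030)) = 0.1598 m/s; Re = ρVD/μ = 1.513e+04; f → 0.03771
  f = 0.03771 → V = 0.1164 m/s; Re = 1.102e+04; f → 0.03923
  f = 0.03923 → V = 0.1141 m/s; Re = 1.08e+04; f → 0.03934
Converged (Δf/f < 1%). With the final f = 0.03934: V = √(2·252·0.0875/(0.03934·83.8·1030)) = 0.114 m/s.

V ≈ 0.114 m/s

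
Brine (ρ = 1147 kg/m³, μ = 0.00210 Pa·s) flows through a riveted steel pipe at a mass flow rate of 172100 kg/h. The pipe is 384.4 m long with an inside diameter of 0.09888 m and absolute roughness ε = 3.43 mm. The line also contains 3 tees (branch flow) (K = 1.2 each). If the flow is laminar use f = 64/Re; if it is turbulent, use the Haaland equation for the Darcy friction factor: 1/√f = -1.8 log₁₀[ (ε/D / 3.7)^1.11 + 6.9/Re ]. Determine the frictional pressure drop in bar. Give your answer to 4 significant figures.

ΔP ≈ 40.68 bar

ṁ = 172100 kg/h = 172100/3600 = 47.81 kg/s.
A = πD²/4 = π(0.09888)²/4 = 0.007679 m²; mean velocity V = ṁ/(ρA) = 47.81/(1147 · 0.007679) = 5.428 m/s.
Reynolds number Re = ρVD/μ = 1147 · 5.428 · 0.09888 / 0.0021 = 2.931e+05.
Re > 4000 → turbulent. Relative roughness ε/D = 0.00343/0.09888 = 0.0347. Haaland: 1/√f = -1.8 log₁₀[(0.0347/3.7)^1.11 + 6.9/2.931e+05] = -1.8 log₁₀[0.00561 + 2.35e-05] = 4.049, so f = 0.06101.
Total minor-loss coefficient ΣK = 3·1.2 = 3.6.
ΔP = [f·L/D + ΣK]·(ρV²/2) = [0.06101·384.4/0.09888 + 3.6]·(1147·5.428²/2) = [237.2 + 3.6]·1.689e+04 = 4.068e+06 Pa.
ΔP = 4.068e+06 Pa = 40.68 bar.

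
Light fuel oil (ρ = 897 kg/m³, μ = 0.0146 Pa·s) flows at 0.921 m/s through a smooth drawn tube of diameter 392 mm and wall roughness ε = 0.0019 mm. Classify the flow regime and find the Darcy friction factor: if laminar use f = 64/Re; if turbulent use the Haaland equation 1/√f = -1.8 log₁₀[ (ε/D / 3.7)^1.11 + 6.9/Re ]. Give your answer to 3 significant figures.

f ≈ 0.0251

Re = ρVD/μ = 897·0.921·0.392/0.0146 = 2.218e+04.
Re > 4000 → turbulent. ε/D = 1.9e-06/0.392 = 4.85e-06; Haaland: 1/√f = -1.8 log₁₀[2.95e-07 + 0.000311] = 6.312, so f = 0.0251.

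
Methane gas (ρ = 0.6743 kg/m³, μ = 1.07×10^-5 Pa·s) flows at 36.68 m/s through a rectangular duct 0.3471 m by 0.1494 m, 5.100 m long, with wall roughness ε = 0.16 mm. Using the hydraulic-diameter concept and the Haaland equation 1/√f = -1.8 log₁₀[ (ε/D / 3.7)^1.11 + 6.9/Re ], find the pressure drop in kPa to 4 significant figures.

Hydraulic diameter D_h = 4A/P = 4·(0.3471·0.1494)/(2·(0.3471+0.1494)) = 0.2074/0.993 = 0.2089 m.
Re = ρVD_h/μ = 0.6743·36.68·0.2089/1.07e-05 = 4.829e+05.
ε/D_h = 0.00016/0.2089 = 0.000766; Haaland gives 1/√f = -1.8 log₁₀[8.14e-05+1.43e-05] = 7.234, so f = 0.01911.
ΔP = f(L/D_h)(ρV²/2) = 0.01911·5.1/0.2089·453.6 = 211.6 Pa.
ΔP = 0.2116 kPa.

ΔP ≈ 0.2116 kPa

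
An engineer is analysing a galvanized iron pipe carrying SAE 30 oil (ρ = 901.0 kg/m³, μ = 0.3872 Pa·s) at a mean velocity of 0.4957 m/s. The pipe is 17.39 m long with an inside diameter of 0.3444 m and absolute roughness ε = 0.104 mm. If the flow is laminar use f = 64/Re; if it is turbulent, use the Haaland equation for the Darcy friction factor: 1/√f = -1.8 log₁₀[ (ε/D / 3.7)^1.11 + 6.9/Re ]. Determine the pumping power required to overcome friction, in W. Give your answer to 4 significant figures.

Reynolds number Re = ρVD/μ = 901 · 0.4957 · 0.3444 / 0.387 = 397.3.
Re < 2300 → laminar flow, so f = 64/Re = 64/397.3 = 0.1611 (the turbulent correlation is not needed).
Darcy-Weisbach: ΔP = f(L/D)(ρV²/2) = 0.1611·(17.39/0.3444)·(901·0.4957²/2) = 0.1611·50.49·110.7 = 900.5 Pa.
Q = V·A = 0.4957·0.09316 = 0.04618 m³/s.
Pumping power P = QΔP = 0.04618·900.5 = 41.583 W = 41.58 W.

P ≈ 41.58 W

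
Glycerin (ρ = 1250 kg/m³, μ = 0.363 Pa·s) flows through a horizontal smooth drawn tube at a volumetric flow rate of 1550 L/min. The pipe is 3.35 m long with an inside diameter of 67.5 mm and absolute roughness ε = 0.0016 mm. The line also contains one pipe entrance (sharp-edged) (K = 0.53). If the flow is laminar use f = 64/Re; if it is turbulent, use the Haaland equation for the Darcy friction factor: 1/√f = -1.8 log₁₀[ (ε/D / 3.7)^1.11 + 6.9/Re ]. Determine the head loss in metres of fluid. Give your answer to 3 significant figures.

h_f ≈ 6.44 m

Q = 1550 L/min = 1550/60000 = 0.02583 m³/s.
Cross-sectional area A = πD²/4 = π(0.0675)²/4 = 0.003578 m²; mean velocity V = Q/A = 0.02583/0.003578 = 7.219 m/s.
Reynolds number Re = ρVD/μ = 1250 · 7.219 · 0.0675 / 0.363 = 1678.
Re < 2300 → laminar flow, so f = 64/Re = 64/1678 = 0.03814 (the turbulent correlation is not needed).
Total minor-loss coefficient ΣK = 1·0.53 = 0.53.
ΔP = [f·L/D + ΣK]·(ρV²/2) = [0.03814·3.35/0.0675 + 0.53]·(1250·7.219²/2) = [1.893 + 0.53]·3.257e+04 = 7.892e+04 Pa.
Head loss h_f = ΔP/(ρg) = 7.892e+04/(1250·9.81) = 6.44 m.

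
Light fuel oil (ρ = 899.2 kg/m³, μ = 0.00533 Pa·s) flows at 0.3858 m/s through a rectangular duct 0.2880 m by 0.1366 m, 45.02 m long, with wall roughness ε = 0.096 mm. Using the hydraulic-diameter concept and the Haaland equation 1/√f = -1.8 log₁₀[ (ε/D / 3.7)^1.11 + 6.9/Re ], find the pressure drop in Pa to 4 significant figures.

ΔP ≈ 488.7 Pa

Hydraulic diameter D_h = 4A/P = 4·(0.288·0.1366)/(2·(0.288+0.1366)) = 0.1574/0.8492 = 0.1853 m.
Re = ρVD_h/μ = 899.2·0.3858·0.1853/0.00533 = 1.206e+04.
ε/D_h = 9.6e-05/0.1853 = 0.000518; Haaland gives 1/√f = -1.8 log₁₀[5.28e-05+0.000572] = 5.768, so f = 0.03006.
ΔP = f(L/D_h)(ρV²/2) = 0.03006·45.02/0.1853·66.92 = 488.7 Pa.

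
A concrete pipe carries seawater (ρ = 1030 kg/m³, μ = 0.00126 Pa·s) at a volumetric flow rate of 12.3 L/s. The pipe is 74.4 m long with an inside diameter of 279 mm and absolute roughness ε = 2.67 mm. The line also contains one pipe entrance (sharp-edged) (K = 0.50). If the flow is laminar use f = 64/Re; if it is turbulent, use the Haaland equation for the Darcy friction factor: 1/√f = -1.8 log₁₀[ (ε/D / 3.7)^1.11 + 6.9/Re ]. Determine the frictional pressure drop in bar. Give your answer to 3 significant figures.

ΔP ≈ 0.00225 bar

Q = 12.3 L/s = 12.3/1000 = 0.0123 m³/s.
Cross-sectional area A = πD²/4 = π(0.279)²/4 = 0.06114 m²; mean velocity V = Q/A = 0.0123/0.06114 = 0.2012 m/s.
Reynolds number Re = ρVD/μ = 1030 · 0.2012 · 0.279 / 0.00126 = 4.589e+04.
Re > 4000 → turbulent. Relative roughness ε/D = 0.00267/0.279 = 0.00957. Haaland: 1/√f = -1.8 log₁₀[(0.00957/3.7)^1.11 + 6.9/4.589e+04] = -1.8 log₁₀[0.00134 + 0.00015] = 5.086, so f = 0.03865.
Total minor-loss coefficient ΣK = 1·0.5 = 0.5.
ΔP = [f·L/D + ΣK]·(ρV²/2) = [0.03865·74.4/0.279 + 0.5]·(1030·0.2012²/2) = [10.31 + 0.5]·20.85 = 225.3 Pa.
ΔP = 225.3 Pa = 0.00225 bar.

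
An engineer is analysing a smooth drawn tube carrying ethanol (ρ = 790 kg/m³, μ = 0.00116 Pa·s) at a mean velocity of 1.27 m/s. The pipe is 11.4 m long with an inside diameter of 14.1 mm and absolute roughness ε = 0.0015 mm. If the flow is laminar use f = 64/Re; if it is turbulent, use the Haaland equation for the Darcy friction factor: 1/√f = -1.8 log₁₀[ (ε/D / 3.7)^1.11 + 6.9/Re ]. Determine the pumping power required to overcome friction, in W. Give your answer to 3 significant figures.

P ≈ 3.00 W

Reynolds number Re = ρVD/μ = 790 · 1.27 · 0.0141 / 0.00116 = 1.22e+04.
Re > 4000 → turbulent. Relative roughness ε/D = 1.5e-06/0.0141 = 0.000106. Haaland: 1/√f = -1.8 log₁₀[(0.000106/3.7)^1.11 + 6.9/1.22e+04] = -1.8 log₁₀[9.1e-06 + 0.000566] = 5.833, so f = 0.02939.
Darcy-Weisbach: ΔP = f(L/D)(ρV²/2) = 0.02939·(11.4/0.0141)·(790·1.27²/2) = 0.02939·808.5·637.1 = 1.514e+04 Pa.
Q = V·A = 1.27·0.0001561 = 0.0001983 m³/s.
Pumping power P = QΔP = 0.0001983·1.514e+04 = 3.002 W = 3.00 W.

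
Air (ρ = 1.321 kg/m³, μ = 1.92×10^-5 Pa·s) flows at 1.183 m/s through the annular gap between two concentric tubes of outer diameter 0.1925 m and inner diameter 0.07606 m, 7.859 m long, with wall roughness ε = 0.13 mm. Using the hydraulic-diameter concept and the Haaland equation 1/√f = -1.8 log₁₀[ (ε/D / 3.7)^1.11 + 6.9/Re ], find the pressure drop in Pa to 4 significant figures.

ΔP ≈ 2.044 Pa

Hydraulic diameter D_h = 4A/P = D_o - D_i = 0.1925 - 0.07606 = 0.1164 m.
Re = ρVD_h/μ = 1.321·1.183·0.1164/1.92e-05 = 9477.
ε/D_h = 0.00013/0.1164 = 0.00112; Haaland gives 1/√f = -1.8 log₁₀[0.000124+0.000728] = 5.525, so f = 0.03275.
ΔP = f(L/D_h)(ρV²/2) = 0.03275·7.859/0.1164·0.9244 = 2.044 Pa.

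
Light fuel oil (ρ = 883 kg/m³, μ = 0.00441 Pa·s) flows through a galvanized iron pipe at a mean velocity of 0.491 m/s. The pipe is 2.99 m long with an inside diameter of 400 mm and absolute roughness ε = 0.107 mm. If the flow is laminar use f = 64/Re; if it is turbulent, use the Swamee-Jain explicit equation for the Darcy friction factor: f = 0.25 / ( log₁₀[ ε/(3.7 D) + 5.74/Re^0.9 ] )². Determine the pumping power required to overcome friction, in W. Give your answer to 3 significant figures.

Reynolds number Re = ρVD/μ = 883 · 0.491 · 0.4 / 0.00441 = 3.932e+04.
Re > 4000 → turbulent. Relative roughness ε/D = 0.000107/0.4 = 0.000267. Swamee-Jain: f = 0.25/(log₁₀[0.000267/3.7 + 5.74/3.932e+04^0.9])² = 0.25/(log₁₀[7.23e-05 + 0.00042])² = 0.25/(-3.307)² = 0.02285.
Darcy-Weisbach: ΔP = f(L/D)(ρV²/2) = 0.02285·(2.99/0.4)·(883·0.491²/2) = 0.02285·7.475·106.4 = 18.18 Pa.
Q = V·A = 0.491·0.1257 = 0.0617 m³/s.
Pumping power P = QΔP = 0.0617·18.18 = 1.122 W = 1.12 W.

P ≈ 1.12 W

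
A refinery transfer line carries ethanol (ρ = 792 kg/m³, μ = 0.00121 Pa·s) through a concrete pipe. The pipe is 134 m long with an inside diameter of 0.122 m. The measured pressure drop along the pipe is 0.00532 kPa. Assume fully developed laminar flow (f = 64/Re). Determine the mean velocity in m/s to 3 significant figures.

For laminar flow, f = 64/Re with Re = ρVD/μ, so Darcy-Weisbach reduces to ΔP = 32μLV/D². Solving for V: V = ΔP·D²/(32μL) = 5.32·(0.122)²/(32·0.00121·134) = 0.01526 m/s.
Check: Re = ρVD/μ = 792·0.01526·0.122/0.00121 = 1219 < 2300, so the laminar assumption holds.

V ≈ 0.0153 m/s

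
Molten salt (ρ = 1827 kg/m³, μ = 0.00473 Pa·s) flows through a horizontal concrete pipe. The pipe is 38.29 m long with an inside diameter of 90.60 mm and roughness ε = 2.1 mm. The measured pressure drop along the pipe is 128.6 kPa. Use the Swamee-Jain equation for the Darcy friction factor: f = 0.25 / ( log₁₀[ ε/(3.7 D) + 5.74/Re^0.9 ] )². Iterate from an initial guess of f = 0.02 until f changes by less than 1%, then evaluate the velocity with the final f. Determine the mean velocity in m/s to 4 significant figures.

V ≈ 2.527 m/s

Rearranging Darcy-Weisbach: V = √(2·ΔP·D/(f·L·ρ)). With ε/D = 0.0021/0.0906 = 0.0232, iterate starting from f = 0.02:
  f = 0.02 → V = √(2·1.286e+05·0.0906/(0.02·38.29·1827)) = 4.081 m/s; Re = ρVD/μ = 1.428e+05; f → 0.05193
  f = 0.05193 → V = 2.533 m/s; Re = 8.863e+04; f → 0.05216
Converged (Δf/f < 1%). With the final f = 0.05216: V = √(2·1.286e+05·0.0906/(0.05216·38.29·1827)) = 2.527 m/s.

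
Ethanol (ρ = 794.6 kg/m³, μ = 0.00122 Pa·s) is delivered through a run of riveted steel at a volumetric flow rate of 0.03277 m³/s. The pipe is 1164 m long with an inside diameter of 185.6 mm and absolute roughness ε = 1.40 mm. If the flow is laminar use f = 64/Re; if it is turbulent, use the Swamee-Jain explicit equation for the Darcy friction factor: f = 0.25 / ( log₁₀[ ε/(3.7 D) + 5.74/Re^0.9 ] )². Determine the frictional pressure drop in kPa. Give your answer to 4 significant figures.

ΔP ≈ 128.8 kPa

Cross-sectional area A = πD²/4 = π(0.1856)²/4 = 0.02705 m²; mean velocity V = Q/A = 0.03277/0.02705 = 1.211 m/s.
Reynolds number Re = ρVD/μ = 794.6 · 1.211 · 0.1856 / 0.00122 = 1.464e+05.
Re > 4000 → turbulent. Relative roughness ε/D = 0.0014/0.1856 = 0.00754. Swamee-Jain: f = 0.25/(log₁₀[0.00754/3.7 + 5.74/1.464e+05^0.9])² = 0.25/(log₁₀[0.00204 + 0.000129])² = 0.25/(-2.664)² = 0.03523.
Darcy-Weisbach: ΔP = f(L/D)(ρV²/2) = 0.03523·(1164/0.1856)·(794.6·1.211²/2) = 0.03523·6272·582.9 = 1.288e+05 Pa.
ΔP = 1.288e+05 Pa = 128.8 kPa.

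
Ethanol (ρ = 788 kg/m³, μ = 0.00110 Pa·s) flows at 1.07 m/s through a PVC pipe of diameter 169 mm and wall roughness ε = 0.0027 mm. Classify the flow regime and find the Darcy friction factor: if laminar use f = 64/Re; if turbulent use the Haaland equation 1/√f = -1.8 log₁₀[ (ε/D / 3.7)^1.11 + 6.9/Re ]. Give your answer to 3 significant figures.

Re = ρVD/μ = 788·1.07·0.169/0.0011 = 1.295e+05.
Re > 4000 → turbulent. ε/D = 2.7e-06/0.169 = 1.6e-05; Haaland: 1/√f = -1.8 log₁₀[1.11e-06 + 5.33e-05] = 7.676, so f = 0.01697.

f ≈ 0.0170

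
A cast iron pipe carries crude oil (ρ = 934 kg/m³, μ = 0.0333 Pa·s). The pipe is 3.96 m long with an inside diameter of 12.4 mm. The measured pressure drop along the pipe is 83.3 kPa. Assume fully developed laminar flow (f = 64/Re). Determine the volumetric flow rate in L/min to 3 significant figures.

Q ≈ 22.0 L/min

For laminar flow, f = 64/Re with Re = ρVD/μ, so Darcy-Weisbach reduces to ΔP = 32μLV/D². Solving for V: V = ΔP·D²/(32μL) = 8.33e+04·(0.0124)²/(32·0.0333·3.96) = 3.035 m/s.
Check: Re = ρVD/μ = 934·3.035·0.0124/0.0333 = 1056 < 2300, so the laminar assumption holds.
Q = V·A = 3.035·(π/4·0.0124²) = 0.0003665 m³/s = 22.0 L/min.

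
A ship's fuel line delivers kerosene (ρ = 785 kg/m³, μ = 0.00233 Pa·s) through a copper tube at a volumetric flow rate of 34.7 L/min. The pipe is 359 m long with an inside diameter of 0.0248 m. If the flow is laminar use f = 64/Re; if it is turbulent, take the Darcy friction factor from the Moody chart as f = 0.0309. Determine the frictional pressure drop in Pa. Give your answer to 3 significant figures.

Q = 34.7 L/min = 34.7/60000 = 0.0005783 m³/s.
Cross-sectional area A = πD²/4 = π(0.0248)²/4 = 0.0004831 m²; mean velocity V = Q/A = 0.0005783/0.0004831 = 1.197 m/s.
Reynolds number Re = ρVD/μ = 785 · 1.197 · 0.0248 / 0.00233 = 1e+04.
Re > 4000 → turbulent; use the Moody-chart value f = 0.0309.
Darcy-Weisbach: ΔP = f(L/D)(ρV²/2) = 0.0309·(359/0.0248)·(785·1.197²/2) = 0.0309·1.448e+04·562.6 = 2.517e+05 Pa.

ΔP ≈ 252000 Pa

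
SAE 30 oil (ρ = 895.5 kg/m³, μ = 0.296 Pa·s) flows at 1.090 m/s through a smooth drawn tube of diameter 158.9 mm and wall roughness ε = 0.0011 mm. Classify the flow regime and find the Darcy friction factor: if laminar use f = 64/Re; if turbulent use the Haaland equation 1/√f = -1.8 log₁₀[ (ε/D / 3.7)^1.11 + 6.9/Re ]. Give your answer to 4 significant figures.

f ≈ 0.1221

Re = ρVD/μ = 895.5·1.09·0.1589/0.296 = 524.
Re < 2300 → laminar, so f = 64/Re = 0.1221 (roughness is irrelevant in laminar flow).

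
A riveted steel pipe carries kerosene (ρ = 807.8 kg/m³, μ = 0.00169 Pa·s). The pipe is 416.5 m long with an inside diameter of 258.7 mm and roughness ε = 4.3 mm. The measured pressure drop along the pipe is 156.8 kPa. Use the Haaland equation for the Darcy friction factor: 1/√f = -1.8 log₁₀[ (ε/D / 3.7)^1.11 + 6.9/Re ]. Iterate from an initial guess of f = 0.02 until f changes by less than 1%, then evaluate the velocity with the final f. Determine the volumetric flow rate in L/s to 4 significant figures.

Rearranging Darcy-Weisbach: V = √(2·ΔP·D/(f·L·ρ)). With ε/D = 0.0043/0.2587 = 0.0166, iterate starting from f = 0.02:
  f = 0.02 → V = √(2·1.568e+05·0.2587/(0.02·416.5·807.8)) = 3.472 m/s; Re = ρVD/μ = 4.294e+05; f → 0.04555
  f = 0.04555 → V = 2.301 m/s; Re = 2.845e+05; f → 0.0456
Converged (Δf/f < 1%). With the final f = 0.0456: V = √(2·1.568e+05·0.2587/(0.0456·416.5·807.8)) = 2.299 m/s.
Q = V·A = 2.299·(π/4·0.2587²) = 0.1209 m³/s = 120.9 L/s.

Q ≈ 120.9 L/s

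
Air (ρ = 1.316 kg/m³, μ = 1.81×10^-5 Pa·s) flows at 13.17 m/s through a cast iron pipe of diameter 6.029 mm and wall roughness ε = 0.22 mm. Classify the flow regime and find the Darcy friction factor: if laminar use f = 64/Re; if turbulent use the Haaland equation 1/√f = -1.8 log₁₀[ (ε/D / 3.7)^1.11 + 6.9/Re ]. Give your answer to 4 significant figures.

Re = ρVD/μ = 1.316·13.17·0.006029/1.81e-05 = 5773.
Re > 4000 → turbulent. ε/D = 0.00022/0.006029 = 0.0365; Haaland: 1/√f = -1.8 log₁₀[0.00593 + 0.0012] = 3.865, so f = 0.06696.

f ≈ 0.06696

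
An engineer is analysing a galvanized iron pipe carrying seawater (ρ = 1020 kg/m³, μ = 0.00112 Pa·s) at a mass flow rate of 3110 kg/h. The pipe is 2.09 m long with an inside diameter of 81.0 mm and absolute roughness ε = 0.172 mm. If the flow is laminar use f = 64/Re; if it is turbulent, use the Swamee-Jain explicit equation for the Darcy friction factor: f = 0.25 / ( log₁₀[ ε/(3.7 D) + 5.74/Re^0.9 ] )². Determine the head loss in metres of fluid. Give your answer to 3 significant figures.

h_f ≈ 0.00118 m

ṁ = 3110 kg/h = 3110/3600 = 0.8639 kg/s.
A = πD²/4 = π(0.081)²/4 = 0.005153 m²; mean velocity V = ṁ/(ρA) = 0.8639/(1020 · 0.005153) = 0.1644 m/s.
Reynolds number Re = ρVD/μ = 1020 · 0.1644 · 0.081 / 0.00112 = 1.212e+04.
Re > 4000 → turbulent. Relative roughness ε/D = 0.000172/0.081 = 0.00212. Swamee-Jain: f = 0.25/(log₁₀[0.00212/3.7 + 5.74/1.212e+04^0.9])² = 0.25/(log₁₀[0.000574 + 0.00121])² = 0.25/(-2.748)² = 0.0331.
Darcy-Weisbach: ΔP = f(L/D)(ρV²/2) = 0.0331·(2.09/0.081)·(1020·0.1644²/2) = 0.0331·25.8·13.78 = 11.77 Pa.
Head loss h_f = ΔP/(ρg) = 11.77/(1020·9.81) = 0.00118 m.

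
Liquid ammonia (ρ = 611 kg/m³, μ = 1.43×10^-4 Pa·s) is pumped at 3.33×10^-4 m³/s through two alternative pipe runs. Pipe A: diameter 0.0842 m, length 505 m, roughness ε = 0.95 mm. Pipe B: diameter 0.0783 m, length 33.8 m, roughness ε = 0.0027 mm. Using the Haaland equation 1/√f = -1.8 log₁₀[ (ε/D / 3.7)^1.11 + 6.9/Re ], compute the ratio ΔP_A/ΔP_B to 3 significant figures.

Pipe A: V = Q/A = 0.000333/0.005568 = 0.0598 m/s; Re = 2.152e+04; ε/D = 0.0113; Haaland → f = 0.04191; ΔP_A = f(L/D)(ρV²/2) = 274.6 Pa.
Pipe B: V = Q/A = 0.000333/0.004815 = 0.06916 m/s; Re = 2.314e+04; ε/D = 3.45e-05; Haaland → f = 0.02489; ΔP_B = f(L/D)(ρV²/2) = 15.7 Pa.
ΔP_A/ΔP_B = 274.6/15.7 = 17.5.

ΔP_A/ΔP_B ≈ 17.5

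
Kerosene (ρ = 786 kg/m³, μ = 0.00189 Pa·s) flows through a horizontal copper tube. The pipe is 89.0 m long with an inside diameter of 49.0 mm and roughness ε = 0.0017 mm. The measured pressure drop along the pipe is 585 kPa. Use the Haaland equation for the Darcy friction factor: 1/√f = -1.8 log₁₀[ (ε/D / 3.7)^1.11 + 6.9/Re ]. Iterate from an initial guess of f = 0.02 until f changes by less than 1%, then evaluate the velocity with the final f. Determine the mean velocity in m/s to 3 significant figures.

V ≈ 6.99 m/s

Rearranging Darcy-Weisbach: V = √(2·ΔP·D/(f·L·ρ)). With ε/D = 1.7e-06/0.049 = 3.47e-05, iterate starting from f = 0.02:
  f = 0.02 → V = √(2·5.85e+05·0.049/(0.02·89·786)) = 6.401 m/s; Re = ρVD/μ = 1.304e+05; f → 0.01704
  f = 0.01704 → V = 6.934 m/s; Re = 1.413e+05; f → 0.01678
  f = 0.01678 → V = 6.988 m/s; Re = 1.424e+05; f → 0.01676
Converged (Δf/f < 1%). With the final f = 0.01676: V = √(2·5.85e+05·0.049/(0.01676·89·786)) = 6.993 m/s.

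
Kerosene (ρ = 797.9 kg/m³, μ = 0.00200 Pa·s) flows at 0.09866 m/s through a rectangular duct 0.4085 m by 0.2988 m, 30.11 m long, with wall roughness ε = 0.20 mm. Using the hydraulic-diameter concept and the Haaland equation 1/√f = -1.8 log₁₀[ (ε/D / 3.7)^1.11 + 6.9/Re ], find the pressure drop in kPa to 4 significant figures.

Hydraulic diameter D_h = 4A/P = 4·(0.4085·0.2988)/(2·(0.4085+0.2988)) = 0.4882/1.415 = 0.3451 m.
Re = ρVD_h/μ = 797.9·0.09866·0.3451/0.002 = 1.358e+04.
ε/D_h = 0.0002/0.3451 = 0.000579; Haaland gives 1/√f = -1.8 log₁₀[5.97e-05+0.000508] = 5.843, so f = 0.02929.
ΔP = f(L/D_h)(ρV²/2) = 0.02929·30.11/0.3451·3.883 = 9.924 Pa.
ΔP = 0.009924 kPa.

ΔP ≈ 0.009924 kPa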